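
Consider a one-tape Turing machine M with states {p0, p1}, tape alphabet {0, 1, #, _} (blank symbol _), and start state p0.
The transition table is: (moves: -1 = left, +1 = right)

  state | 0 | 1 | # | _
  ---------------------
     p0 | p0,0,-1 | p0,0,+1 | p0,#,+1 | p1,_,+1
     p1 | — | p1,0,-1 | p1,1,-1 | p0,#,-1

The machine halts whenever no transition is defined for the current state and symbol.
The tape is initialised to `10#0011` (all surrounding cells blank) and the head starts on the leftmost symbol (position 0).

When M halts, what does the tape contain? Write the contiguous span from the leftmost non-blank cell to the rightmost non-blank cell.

00#0011

state=p0 head=0 tape=_[1]0#0011   (p0,1)→(p0,0,+1)
state=p0 head=1 tape=_0[0]#0011   (p0,0)→(p0,0,-1)
state=p0 head=0 tape=_[0]0#0011   (p0,0)→(p0,0,-1)
state=p0 head=-1 tape=[_]00#0011   (p0,_)→(p1,_,+1)
state=p1 head=0 tape=_[0]0#0011
The non-blank tape span at halt is 00#0011.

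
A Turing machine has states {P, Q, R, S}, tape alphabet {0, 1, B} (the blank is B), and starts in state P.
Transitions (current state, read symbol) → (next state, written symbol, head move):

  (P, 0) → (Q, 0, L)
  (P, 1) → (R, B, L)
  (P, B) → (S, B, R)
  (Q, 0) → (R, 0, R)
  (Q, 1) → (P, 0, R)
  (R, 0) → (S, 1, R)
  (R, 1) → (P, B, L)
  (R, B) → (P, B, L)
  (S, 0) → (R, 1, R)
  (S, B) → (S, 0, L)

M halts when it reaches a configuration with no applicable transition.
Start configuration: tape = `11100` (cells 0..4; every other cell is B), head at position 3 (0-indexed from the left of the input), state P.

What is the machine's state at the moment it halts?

P | 111[0]0B   read 0 → write 0, move L, go to Q
Q | 11[1]00B   read 1 → write 0, move R, go to P
P | 110[0]0B   read 0 → write 0, move L, go to Q
Q | 11[0]00B   read 0 → write 0, move R, go to R
R | 110[0]0B   read 0 → write 1, move R, go to S
S | 1101[0]B   read 0 → write 1, move R, go to R
R | 11011[B]   read B → write B, move L, go to P
P | 1101[1]B   read 1 → write B, move L, go to R
R | 110[1]BB   read 1 → write B, move L, go to P
P | 11[0]BBB   read 0 → write 0, move L, go to Q
Q | 1[1]0BBB   read 1 → write 0, move R, go to P
P | 10[0]BBB   read 0 → write 0, move L, go to Q
Q | 1[0]0BBB   read 0 → write 0, move R, go to R
R | 10[0]BBB   read 0 → write 1, move R, go to S
S | 101[B]BB   read B → write 0, move L, go to S
S | 10[1]0BB
No transition is defined for (S, 1); M halts in state S.

S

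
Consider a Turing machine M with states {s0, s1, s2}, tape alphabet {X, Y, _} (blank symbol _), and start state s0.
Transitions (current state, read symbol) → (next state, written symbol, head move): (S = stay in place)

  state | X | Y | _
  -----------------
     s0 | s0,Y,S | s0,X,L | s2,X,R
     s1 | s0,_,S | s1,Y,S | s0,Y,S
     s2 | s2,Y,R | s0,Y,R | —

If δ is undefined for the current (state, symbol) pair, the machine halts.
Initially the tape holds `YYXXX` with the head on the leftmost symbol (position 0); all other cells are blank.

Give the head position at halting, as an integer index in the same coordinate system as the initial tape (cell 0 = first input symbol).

s0 | __[Y]YXXX_   read Y → write X, move L, go to s0
s0 | _[_]XYXXX_   read _ → write X, move R, go to s2
s2 | _X[X]YXXX_   read X → write Y, move R, go to s2
s2 | _XY[Y]XXX_   read Y → write Y, move R, go to s0
s0 | _XYY[X]XX_   read X → write Y, move S, go to s0
s0 | _XYY[Y]XX_   read Y → write X, move L, go to s0
s0 | _XY[Y]XXX_   read Y → write X, move L, go to s0
s0 | _X[Y]XXXX_   read Y → write X, move L, go to s0
s0 | _[X]XXXXX_   read X → write Y, move S, go to s0
s0 | _[Y]XXXXX_   read Y → write X, move L, go to s0
s0 | [_]XXXXXX_   read _ → write X, move R, go to s2
s2 | X[X]XXXXX_   read X → write Y, move R, go to s2
s2 | XY[X]XXXX_   read X → write Y, move R, go to s2
s2 | XYY[X]XXX_   read X → write Y, move R, go to s2
s2 | XYYY[X]XX_   read X → write Y, move R, go to s2
s2 | XYYYY[X]X_   read X → write Y, move R, go to s2
s2 | XYYYYY[X]_   read X → write Y, move R, go to s2
s2 | XYYYYYY[_]
At halt the head is at cell 5.

5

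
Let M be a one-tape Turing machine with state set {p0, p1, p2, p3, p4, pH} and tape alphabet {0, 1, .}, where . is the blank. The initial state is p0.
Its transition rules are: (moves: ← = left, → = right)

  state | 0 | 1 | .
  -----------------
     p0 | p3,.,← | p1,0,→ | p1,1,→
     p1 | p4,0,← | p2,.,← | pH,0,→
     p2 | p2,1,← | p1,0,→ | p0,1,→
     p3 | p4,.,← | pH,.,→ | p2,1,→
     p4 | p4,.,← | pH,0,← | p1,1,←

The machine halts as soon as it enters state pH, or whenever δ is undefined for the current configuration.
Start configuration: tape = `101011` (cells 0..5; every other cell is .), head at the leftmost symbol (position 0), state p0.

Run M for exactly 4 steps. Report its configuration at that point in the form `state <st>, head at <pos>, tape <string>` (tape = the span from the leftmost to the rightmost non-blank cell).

p0 | ..[1]01011   read 1 → write 0, move →, go to p1
p1 | ..0[0]1011   read 0 → write 0, move ←, go to p4
p4 | ..[0]01011   read 0 → write ., move ←, go to p4
p4 | .[.].01011   read . → write 1, move ←, go to p1
p1 | [.]1.01011
After 4 steps: state p1, head at -2, tape 1.01011.

state p1, head at -2, tape 1.01011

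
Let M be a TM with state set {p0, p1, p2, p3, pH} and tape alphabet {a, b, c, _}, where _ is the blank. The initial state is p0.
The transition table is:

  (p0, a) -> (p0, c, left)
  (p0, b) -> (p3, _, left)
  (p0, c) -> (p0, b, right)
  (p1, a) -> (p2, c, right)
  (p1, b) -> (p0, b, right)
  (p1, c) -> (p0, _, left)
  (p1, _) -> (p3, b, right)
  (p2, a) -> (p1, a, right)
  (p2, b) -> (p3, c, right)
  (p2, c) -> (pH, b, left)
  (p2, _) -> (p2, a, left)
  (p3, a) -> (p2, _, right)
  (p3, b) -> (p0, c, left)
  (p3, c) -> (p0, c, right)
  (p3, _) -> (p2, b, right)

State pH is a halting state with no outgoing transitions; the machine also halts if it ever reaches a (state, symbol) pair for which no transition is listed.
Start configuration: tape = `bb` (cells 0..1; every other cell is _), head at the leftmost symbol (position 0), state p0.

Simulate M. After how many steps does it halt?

13

p0 | _[b]b___   read b → write _, move left, go to p3
p3 | [_]_b___   read _ → write b, move right, go to p2
p2 | b[_]b___   read _ → write a, move left, go to p2
p2 | [b]ab___   read b → write c, move right, go to p3
p3 | c[a]b___   read a → write _, move right, go to p2
p2 | c_[b]___   read b → write c, move right, go to p3
p3 | c_c[_]__   read _ → write b, move right, go to p2
p2 | c_cb[_]_   read _ → write a, move left, go to p2
p2 | c_c[b]a_   read b → write c, move right, go to p3
p3 | c_cc[a]_   read a → write _, move right, go to p2
p2 | c_cc_[_]   read _ → write a, move left, go to p2
p2 | c_cc[_]a   read _ → write a, move left, go to p2
p2 | c_c[c]aa   read c → write b, move left, go to pH
pH | c_[c]baa
M halts after 13 transitions.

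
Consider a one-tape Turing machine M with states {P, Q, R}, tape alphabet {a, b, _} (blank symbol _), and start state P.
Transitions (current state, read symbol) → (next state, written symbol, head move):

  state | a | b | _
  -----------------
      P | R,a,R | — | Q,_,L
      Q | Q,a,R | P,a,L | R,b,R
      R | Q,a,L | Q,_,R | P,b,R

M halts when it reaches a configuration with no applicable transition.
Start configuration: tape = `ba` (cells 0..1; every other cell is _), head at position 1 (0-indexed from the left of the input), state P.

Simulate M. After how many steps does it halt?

12

state=P head=1 tape=b[a]____   (P,a)→(R,a,R)
state=R head=2 tape=ba[_]___   (R,_)→(P,b,R)
state=P head=3 tape=bab[_]__   (P,_)→(Q,_,L)
state=Q head=2 tape=ba[b]___   (Q,b)→(P,a,L)
state=P head=1 tape=b[a]a___   (P,a)→(R,a,R)
state=R head=2 tape=ba[a]___   (R,a)→(Q,a,L)
state=Q head=1 tape=b[a]a___   (Q,a)→(Q,a,R)
state=Q head=2 tape=ba[a]___   (Q,a)→(Q,a,R)
state=Q head=3 tape=baa[_]__   (Q,_)→(R,b,R)
state=R head=4 tape=baab[_]_   (R,_)→(P,b,R)
state=P head=5 tape=baabb[_]   (P,_)→(Q,_,L)
state=Q head=4 tape=baab[b]_   (Q,b)→(P,a,L)
state=P head=3 tape=baa[b]a_
M halts after 12 transitions.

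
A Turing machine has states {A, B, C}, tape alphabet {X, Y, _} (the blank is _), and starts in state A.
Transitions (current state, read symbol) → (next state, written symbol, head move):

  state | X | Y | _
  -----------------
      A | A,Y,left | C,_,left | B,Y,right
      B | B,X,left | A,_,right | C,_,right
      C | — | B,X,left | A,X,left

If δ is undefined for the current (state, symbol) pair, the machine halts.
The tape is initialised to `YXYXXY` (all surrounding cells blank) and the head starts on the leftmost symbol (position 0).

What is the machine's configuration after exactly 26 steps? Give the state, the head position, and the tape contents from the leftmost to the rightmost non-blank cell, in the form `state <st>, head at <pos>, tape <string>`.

state A, head at -2, tape Y__X_X_XXY

state=A head=0 tape=____[Y]XYXXY   (A,Y)→(C,_,left)
state=C head=-1 tape=___[_]_XYXXY   (C,_)→(A,X,left)
state=A head=-2 tape=__[_]X_XYXXY   (A,_)→(B,Y,right)
state=B head=-1 tape=__Y[X]_XYXXY   (B,X)→(B,X,left)
state=B head=-2 tape=__[Y]X_XYXXY   (B,Y)→(A,_,right)
state=A head=-1 tape=___[X]_XYXXY   (A,X)→(A,Y,left)
state=A head=-2 tape=__[_]Y_XYXXY   (A,_)→(B,Y,right)
state=B head=-1 tape=__Y[Y]_XYXXY   (B,Y)→(A,_,right)
state=A head=0 tape=__Y_[_]XYXXY   (A,_)→(B,Y,right)
state=B head=1 tape=__Y_Y[X]YXXY   (B,X)→(B,X,left)
state=B head=0 tape=__Y_[Y]XYXXY   (B,Y)→(A,_,right)
state=A head=1 tape=__Y__[X]YXXY   (A,X)→(A,Y,left)
state=A head=0 tape=__Y_[_]YYXXY   (A,_)→(B,Y,right)
state=B head=1 tape=__Y_Y[Y]YXXY   (B,Y)→(A,_,right)
state=A head=2 tape=__Y_Y_[Y]XXY   (A,Y)→(C,_,left)
state=C head=1 tape=__Y_Y[_]_XXY   (C,_)→(A,X,left)
state=A head=0 tape=__Y_[Y]X_XXY   (A,Y)→(C,_,left)
state=C head=-1 tape=__Y[_]_X_XXY   (C,_)→(A,X,left)
state=A head=-2 tape=__[Y]X_X_XXY   (A,Y)→(C,_,left)
state=C head=-3 tape=_[_]_X_X_XXY   (C,_)→(A,X,left)
state=A head=-4 tape=[_]X_X_X_XXY   (A,_)→(B,Y,right)
state=B head=-3 tape=Y[X]_X_X_XXY   (B,X)→(B,X,left)
state=B head=-4 tape=[Y]X_X_X_XXY   (B,Y)→(A,_,right)
state=A head=-3 tape=_[X]_X_X_XXY   (A,X)→(A,Y,left)
state=A head=-4 tape=[_]Y_X_X_XXY   (A,_)→(B,Y,right)
state=B head=-3 tape=Y[Y]_X_X_XXY   (B,Y)→(A,_,right)
state=A head=-2 tape=Y_[_]X_X_XXY
After 26 steps: state A, head at -2, tape Y__X_X_XXY.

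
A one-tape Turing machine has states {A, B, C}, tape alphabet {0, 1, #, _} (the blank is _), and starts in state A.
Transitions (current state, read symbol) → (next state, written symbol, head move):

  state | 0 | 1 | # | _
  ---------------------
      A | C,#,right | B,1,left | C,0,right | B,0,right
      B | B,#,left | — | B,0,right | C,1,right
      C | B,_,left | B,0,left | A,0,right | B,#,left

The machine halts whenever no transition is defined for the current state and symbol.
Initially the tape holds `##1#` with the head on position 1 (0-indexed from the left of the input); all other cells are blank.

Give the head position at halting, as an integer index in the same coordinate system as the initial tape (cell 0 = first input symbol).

state=A head=1 tape=_#[#]1#_   (A,#)→(C,0,right)
state=C head=2 tape=_#0[1]#_   (C,1)→(B,0,left)
state=B head=1 tape=_#[0]0#_   (B,0)→(B,#,left)
state=B head=0 tape=_[#]#0#_   (B,#)→(B,0,right)
state=B head=1 tape=_0[#]0#_   (B,#)→(B,0,right)
state=B head=2 tape=_00[0]#_   (B,0)→(B,#,left)
state=B head=1 tape=_0[0]##_   (B,0)→(B,#,left)
state=B head=0 tape=_[0]###_   (B,0)→(B,#,left)
state=B head=-1 tape=[_]####_   (B,_)→(C,1,right)
state=C head=0 tape=1[#]###_   (C,#)→(A,0,right)
state=A head=1 tape=10[#]##_   (A,#)→(C,0,right)
state=C head=2 tape=100[#]#_   (C,#)→(A,0,right)
state=A head=3 tape=1000[#]_   (A,#)→(C,0,right)
state=C head=4 tape=10000[_]   (C,_)→(B,#,left)
state=B head=3 tape=1000[0]#   (B,0)→(B,#,left)
state=B head=2 tape=100[0]##   (B,0)→(B,#,left)
state=B head=1 tape=10[0]###   (B,0)→(B,#,left)
state=B head=0 tape=1[0]####   (B,0)→(B,#,left)
state=B head=-1 tape=[1]#####
At halt the head is at cell -1.

-1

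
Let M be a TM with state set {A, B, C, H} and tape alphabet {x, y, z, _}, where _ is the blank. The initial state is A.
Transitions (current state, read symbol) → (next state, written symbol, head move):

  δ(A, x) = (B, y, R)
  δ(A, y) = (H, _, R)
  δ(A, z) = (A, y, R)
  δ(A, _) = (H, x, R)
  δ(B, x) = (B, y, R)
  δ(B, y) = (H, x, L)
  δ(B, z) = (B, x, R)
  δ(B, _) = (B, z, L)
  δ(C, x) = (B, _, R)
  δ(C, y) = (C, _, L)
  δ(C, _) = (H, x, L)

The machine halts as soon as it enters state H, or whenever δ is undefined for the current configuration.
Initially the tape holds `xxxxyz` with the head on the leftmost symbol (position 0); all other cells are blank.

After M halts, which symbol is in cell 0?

y

A | [x]xxxyz   read x → write y, move R, go to B
B | y[x]xxyz   read x → write y, move R, go to B
B | yy[x]xyz   read x → write y, move R, go to B
B | yyy[x]yz   read x → write y, move R, go to B
B | yyyy[y]z   read y → write x, move L, go to H
H | yyy[y]xz
Cell 0 holds y when M halts.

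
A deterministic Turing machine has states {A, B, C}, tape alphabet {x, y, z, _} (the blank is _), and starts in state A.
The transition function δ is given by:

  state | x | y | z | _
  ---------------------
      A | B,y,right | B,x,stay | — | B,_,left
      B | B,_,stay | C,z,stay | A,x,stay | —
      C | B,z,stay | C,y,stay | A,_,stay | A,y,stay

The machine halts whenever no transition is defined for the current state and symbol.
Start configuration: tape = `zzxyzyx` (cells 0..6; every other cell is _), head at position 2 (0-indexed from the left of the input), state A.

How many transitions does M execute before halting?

state=A head=2 tape=zz[x]yzyx   (A,x)→(B,y,right)
state=B head=3 tape=zzy[y]zyx   (B,y)→(C,z,stay)
state=C head=3 tape=zzy[z]zyx   (C,z)→(A,_,stay)
state=A head=3 tape=zzy[_]zyx   (A,_)→(B,_,left)
state=B head=2 tape=zz[y]_zyx   (B,y)→(C,z,stay)
state=C head=2 tape=zz[z]_zyx   (C,z)→(A,_,stay)
state=A head=2 tape=zz[_]_zyx   (A,_)→(B,_,left)
state=B head=1 tape=z[z]__zyx   (B,z)→(A,x,stay)
state=A head=1 tape=z[x]__zyx   (A,x)→(B,y,right)
state=B head=2 tape=zy[_]_zyx
M halts after 9 transitions.

9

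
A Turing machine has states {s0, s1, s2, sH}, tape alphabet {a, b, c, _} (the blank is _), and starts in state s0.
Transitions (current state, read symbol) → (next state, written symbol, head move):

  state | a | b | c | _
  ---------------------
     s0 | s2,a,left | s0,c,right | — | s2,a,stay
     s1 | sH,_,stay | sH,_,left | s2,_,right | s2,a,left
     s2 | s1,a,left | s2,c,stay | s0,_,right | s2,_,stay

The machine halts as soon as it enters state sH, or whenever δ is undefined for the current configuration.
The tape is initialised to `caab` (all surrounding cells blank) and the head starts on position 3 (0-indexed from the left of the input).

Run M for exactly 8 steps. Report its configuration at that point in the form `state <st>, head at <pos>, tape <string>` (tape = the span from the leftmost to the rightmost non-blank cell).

s0 | caa[b]_   read b → write c, move right, go to s0
s0 | caac[_]   read _ → write a, move stay, go to s2
s2 | caac[a]   read a → write a, move left, go to s1
s1 | caa[c]a   read c → write _, move right, go to s2
s2 | caa_[a]   read a → write a, move left, go to s1
s1 | caa[_]a   read _ → write a, move left, go to s2
s2 | ca[a]aa   read a → write a, move left, go to s1
s1 | c[a]aaa   read a → write _, move stay, go to sH
sH | c[_]aaa
After 8 steps: state sH, head at 1, tape c_aaa.

state sH, head at 1, tape c_aaa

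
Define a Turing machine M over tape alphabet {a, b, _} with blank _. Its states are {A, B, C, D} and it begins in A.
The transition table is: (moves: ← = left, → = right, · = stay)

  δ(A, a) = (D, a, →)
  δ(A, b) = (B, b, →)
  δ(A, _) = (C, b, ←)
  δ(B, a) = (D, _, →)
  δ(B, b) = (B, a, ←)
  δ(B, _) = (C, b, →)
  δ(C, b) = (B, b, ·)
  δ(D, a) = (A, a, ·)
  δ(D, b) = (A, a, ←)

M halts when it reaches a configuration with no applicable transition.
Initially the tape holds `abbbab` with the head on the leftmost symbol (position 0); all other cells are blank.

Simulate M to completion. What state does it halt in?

D

state=A head=0 tape=[a]bbbab_   (A,a)→(D,a,→)
state=D head=1 tape=a[b]bbab_   (D,b)→(A,a,←)
state=A head=0 tape=[a]abbab_   (A,a)→(D,a,→)
state=D head=1 tape=a[a]bbab_   (D,a)→(A,a,·)
state=A head=1 tape=a[a]bbab_   (A,a)→(D,a,→)
state=D head=2 tape=aa[b]bab_   (D,b)→(A,a,←)
state=A head=1 tape=a[a]abab_   (A,a)→(D,a,→)
state=D head=2 tape=aa[a]bab_   (D,a)→(A,a,·)
state=A head=2 tape=aa[a]bab_   (A,a)→(D,a,→)
state=D head=3 tape=aaa[b]ab_   (D,b)→(A,a,←)
state=A head=2 tape=aa[a]aab_   (A,a)→(D,a,→)
state=D head=3 tape=aaa[a]ab_   (D,a)→(A,a,·)
state=A head=3 tape=aaa[a]ab_   (A,a)→(D,a,→)
state=D head=4 tape=aaaa[a]b_   (D,a)→(A,a,·)
state=A head=4 tape=aaaa[a]b_   (A,a)→(D,a,→)
state=D head=5 tape=aaaaa[b]_   (D,b)→(A,a,←)
state=A head=4 tape=aaaa[a]a_   (A,a)→(D,a,→)
state=D head=5 tape=aaaaa[a]_   (D,a)→(A,a,·)
state=A head=5 tape=aaaaa[a]_   (A,a)→(D,a,→)
state=D head=6 tape=aaaaaa[_]
No transition is defined for (D, _); M halts in state D.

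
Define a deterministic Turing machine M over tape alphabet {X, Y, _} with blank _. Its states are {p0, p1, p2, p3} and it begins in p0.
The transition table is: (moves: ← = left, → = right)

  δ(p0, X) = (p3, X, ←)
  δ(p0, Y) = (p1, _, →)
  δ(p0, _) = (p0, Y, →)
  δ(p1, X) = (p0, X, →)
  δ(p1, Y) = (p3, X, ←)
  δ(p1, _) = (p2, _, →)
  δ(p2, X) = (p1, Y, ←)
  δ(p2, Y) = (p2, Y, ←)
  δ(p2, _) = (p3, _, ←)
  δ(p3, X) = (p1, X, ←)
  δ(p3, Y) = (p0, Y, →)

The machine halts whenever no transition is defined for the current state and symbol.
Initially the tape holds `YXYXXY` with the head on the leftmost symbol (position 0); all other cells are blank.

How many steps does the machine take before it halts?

17

state=p0 head=0 tape=_[Y]XYXXY   (p0,Y)→(p1,_,→)
state=p1 head=1 tape=__[X]YXXY   (p1,X)→(p0,X,→)
state=p0 head=2 tape=__X[Y]XXY   (p0,Y)→(p1,_,→)
state=p1 head=3 tape=__X_[X]XY   (p1,X)→(p0,X,→)
state=p0 head=4 tape=__X_X[X]Y   (p0,X)→(p3,X,←)
state=p3 head=3 tape=__X_[X]XY   (p3,X)→(p1,X,←)
state=p1 head=2 tape=__X[_]XXY   (p1,_)→(p2,_,→)
state=p2 head=3 tape=__X_[X]XY   (p2,X)→(p1,Y,←)
state=p1 head=2 tape=__X[_]YXY   (p1,_)→(p2,_,→)
state=p2 head=3 tape=__X_[Y]XY   (p2,Y)→(p2,Y,←)
state=p2 head=2 tape=__X[_]YXY   (p2,_)→(p3,_,←)
state=p3 head=1 tape=__[X]_YXY   (p3,X)→(p1,X,←)
state=p1 head=0 tape=_[_]X_YXY   (p1,_)→(p2,_,→)
state=p2 head=1 tape=__[X]_YXY   (p2,X)→(p1,Y,←)
state=p1 head=0 tape=_[_]Y_YXY   (p1,_)→(p2,_,→)
state=p2 head=1 tape=__[Y]_YXY   (p2,Y)→(p2,Y,←)
state=p2 head=0 tape=_[_]Y_YXY   (p2,_)→(p3,_,←)
state=p3 head=-1 tape=[_]_Y_YXY
M halts after 17 transitions.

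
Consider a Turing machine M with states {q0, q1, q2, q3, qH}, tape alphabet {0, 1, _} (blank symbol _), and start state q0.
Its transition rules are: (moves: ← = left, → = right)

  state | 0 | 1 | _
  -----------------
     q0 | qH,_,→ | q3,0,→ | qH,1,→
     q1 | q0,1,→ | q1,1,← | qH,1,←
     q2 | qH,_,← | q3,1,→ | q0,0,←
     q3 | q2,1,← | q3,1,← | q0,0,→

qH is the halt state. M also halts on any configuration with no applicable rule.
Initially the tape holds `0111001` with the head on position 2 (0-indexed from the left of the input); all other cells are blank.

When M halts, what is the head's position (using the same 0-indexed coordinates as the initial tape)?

-1

q0 | __01[1]1001   read 1 → write 0, move →, go to q3
q3 | __010[1]001   read 1 → write 1, move ←, go to q3
q3 | __01[0]1001   read 0 → write 1, move ←, go to q2
q2 | __0[1]11001   read 1 → write 1, move →, go to q3
q3 | __01[1]1001   read 1 → write 1, move ←, go to q3
q3 | __0[1]11001   read 1 → write 1, move ←, go to q3
q3 | __[0]111001   read 0 → write 1, move ←, go to q2
q2 | _[_]1111001   read _ → write 0, move ←, go to q0
q0 | [_]01111001   read _ → write 1, move →, go to qH
qH | 1[0]1111001
At halt the head is at cell -1.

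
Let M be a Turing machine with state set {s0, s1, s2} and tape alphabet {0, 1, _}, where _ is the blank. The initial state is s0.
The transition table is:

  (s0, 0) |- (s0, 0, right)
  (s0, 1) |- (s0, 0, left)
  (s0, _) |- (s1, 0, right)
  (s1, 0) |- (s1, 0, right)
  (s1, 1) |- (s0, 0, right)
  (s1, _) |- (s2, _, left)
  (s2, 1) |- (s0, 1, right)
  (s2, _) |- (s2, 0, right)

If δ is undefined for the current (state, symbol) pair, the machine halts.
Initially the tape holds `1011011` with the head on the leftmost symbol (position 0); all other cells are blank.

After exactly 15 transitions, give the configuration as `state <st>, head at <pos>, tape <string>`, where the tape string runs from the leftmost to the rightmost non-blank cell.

state=s0 head=0 tape=_[1]011011_   (s0,1)→(s0,0,left)
state=s0 head=-1 tape=[_]0011011_   (s0,_)→(s1,0,right)
state=s1 head=0 tape=0[0]011011_   (s1,0)→(s1,0,right)
state=s1 head=1 tape=00[0]11011_   (s1,0)→(s1,0,right)
state=s1 head=2 tape=000[1]1011_   (s1,1)→(s0,0,right)
state=s0 head=3 tape=0000[1]011_   (s0,1)→(s0,0,left)
state=s0 head=2 tape=000[0]0011_   (s0,0)→(s0,0,right)
state=s0 head=3 tape=0000[0]011_   (s0,0)→(s0,0,right)
state=s0 head=4 tape=00000[0]11_   (s0,0)→(s0,0,right)
state=s0 head=5 tape=000000[1]1_   (s0,1)→(s0,0,left)
state=s0 head=4 tape=00000[0]01_   (s0,0)→(s0,0,right)
state=s0 head=5 tape=000000[0]1_   (s0,0)→(s0,0,right)
state=s0 head=6 tape=0000000[1]_   (s0,1)→(s0,0,left)
state=s0 head=5 tape=000000[0]0_   (s0,0)→(s0,0,right)
state=s0 head=6 tape=0000000[0]_   (s0,0)→(s0,0,right)
state=s0 head=7 tape=00000000[_]
After 15 steps: state s0, head at 7, tape 00000000.

state s0, head at 7, tape 00000000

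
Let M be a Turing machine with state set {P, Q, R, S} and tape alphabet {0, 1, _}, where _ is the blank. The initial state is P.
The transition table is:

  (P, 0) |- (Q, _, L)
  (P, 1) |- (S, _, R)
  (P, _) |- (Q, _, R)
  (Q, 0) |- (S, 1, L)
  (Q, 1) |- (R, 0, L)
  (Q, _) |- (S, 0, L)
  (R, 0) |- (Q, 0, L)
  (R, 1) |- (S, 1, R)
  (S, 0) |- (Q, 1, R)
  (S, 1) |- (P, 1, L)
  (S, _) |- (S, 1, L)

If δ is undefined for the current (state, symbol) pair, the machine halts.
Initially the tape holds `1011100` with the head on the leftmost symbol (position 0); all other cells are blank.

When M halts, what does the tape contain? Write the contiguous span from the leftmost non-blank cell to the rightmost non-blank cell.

11_010

state=P head=0 tape=[1]011100   (P,1)→(S,_,R)
state=S head=1 tape=_[0]11100   (S,0)→(Q,1,R)
state=Q head=2 tape=_1[1]1100   (Q,1)→(R,0,L)
state=R head=1 tape=_[1]01100   (R,1)→(S,1,R)
state=S head=2 tape=_1[0]1100   (S,0)→(Q,1,R)
state=Q head=3 tape=_11[1]100   (Q,1)→(R,0,L)
state=R head=2 tape=_1[1]0100   (R,1)→(S,1,R)
state=S head=3 tape=_11[0]100   (S,0)→(Q,1,R)
state=Q head=4 tape=_111[1]00   (Q,1)→(R,0,L)
state=R head=3 tape=_11[1]000   (R,1)→(S,1,R)
state=S head=4 tape=_111[0]00   (S,0)→(Q,1,R)
state=Q head=5 tape=_1111[0]0   (Q,0)→(S,1,L)
state=S head=4 tape=_111[1]10   (S,1)→(P,1,L)
state=P head=3 tape=_11[1]110   (P,1)→(S,_,R)
state=S head=4 tape=_11_[1]10   (S,1)→(P,1,L)
state=P head=3 tape=_11[_]110   (P,_)→(Q,_,R)
state=Q head=4 tape=_11_[1]10   (Q,1)→(R,0,L)
state=R head=3 tape=_11[_]010
The non-blank tape span at halt is 11_010.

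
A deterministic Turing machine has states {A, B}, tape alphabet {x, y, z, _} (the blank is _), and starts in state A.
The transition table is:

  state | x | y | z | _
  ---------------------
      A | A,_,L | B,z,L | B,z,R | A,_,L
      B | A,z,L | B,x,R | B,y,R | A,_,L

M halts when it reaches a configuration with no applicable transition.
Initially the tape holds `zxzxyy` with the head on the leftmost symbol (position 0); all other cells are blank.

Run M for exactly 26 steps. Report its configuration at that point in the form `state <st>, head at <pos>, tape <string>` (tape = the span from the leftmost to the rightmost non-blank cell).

state=A head=0 tape=[z]xzxyy_   (A,z)→(B,z,R)
state=B head=1 tape=z[x]zxyy_   (B,x)→(A,z,L)
state=A head=0 tape=[z]zzxyy_   (A,z)→(B,z,R)
state=B head=1 tape=z[z]zxyy_   (B,z)→(B,y,R)
state=B head=2 tape=zy[z]xyy_   (B,z)→(B,y,R)
state=B head=3 tape=zyy[x]yy_   (B,x)→(A,z,L)
state=A head=2 tape=zy[y]zyy_   (A,y)→(B,z,L)
state=B head=1 tape=z[y]zzyy_   (B,y)→(B,x,R)
state=B head=2 tape=zx[z]zyy_   (B,z)→(B,y,R)
state=B head=3 tape=zxy[z]yy_   (B,z)→(B,y,R)
state=B head=4 tape=zxyy[y]y_   (B,y)→(B,x,R)
state=B head=5 tape=zxyyx[y]_   (B,y)→(B,x,R)
state=B head=6 tape=zxyyxx[_]   (B,_)→(A,_,L)
state=A head=5 tape=zxyyx[x]_   (A,x)→(A,_,L)
state=A head=4 tape=zxyy[x]__   (A,x)→(A,_,L)
state=A head=3 tape=zxy[y]___   (A,y)→(B,z,L)
state=B head=2 tape=zx[y]z___   (B,y)→(B,x,R)
state=B head=3 tape=zxx[z]___   (B,z)→(B,y,R)
state=B head=4 tape=zxxy[_]__   (B,_)→(A,_,L)
state=A head=3 tape=zxx[y]___   (A,y)→(B,z,L)
state=B head=2 tape=zx[x]z___   (B,x)→(A,z,L)
state=A head=1 tape=z[x]zz___   (A,x)→(A,_,L)
state=A head=0 tape=[z]_zz___   (A,z)→(B,z,R)
state=B head=1 tape=z[_]zz___   (B,_)→(A,_,L)
state=A head=0 tape=[z]_zz___   (A,z)→(B,z,R)
state=B head=1 tape=z[_]zz___   (B,_)→(A,_,L)
state=A head=0 tape=[z]_zz___
After 26 steps: state A, head at 0, tape z_zz.

state A, head at 0, tape z_zz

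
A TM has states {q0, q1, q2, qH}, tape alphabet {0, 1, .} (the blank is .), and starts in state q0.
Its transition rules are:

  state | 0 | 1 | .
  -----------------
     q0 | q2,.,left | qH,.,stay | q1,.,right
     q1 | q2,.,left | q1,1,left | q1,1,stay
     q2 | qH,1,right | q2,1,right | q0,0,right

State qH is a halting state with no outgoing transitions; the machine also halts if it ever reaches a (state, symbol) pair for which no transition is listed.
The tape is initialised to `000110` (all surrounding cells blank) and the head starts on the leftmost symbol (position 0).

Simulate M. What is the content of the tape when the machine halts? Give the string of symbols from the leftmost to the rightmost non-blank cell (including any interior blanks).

state=q0 head=0 tape=.[0]00110   (q0,0)→(q2,.,left)
state=q2 head=-1 tape=[.].00110   (q2,.)→(q0,0,right)
state=q0 head=0 tape=0[.]00110   (q0,.)→(q1,.,right)
state=q1 head=1 tape=0.[0]0110   (q1,0)→(q2,.,left)
state=q2 head=0 tape=0[.].0110   (q2,.)→(q0,0,right)
state=q0 head=1 tape=00[.]0110   (q0,.)→(q1,.,right)
state=q1 head=2 tape=00.[0]110   (q1,0)→(q2,.,left)
state=q2 head=1 tape=00[.].110   (q2,.)→(q0,0,right)
state=q0 head=2 tape=000[.]110   (q0,.)→(q1,.,right)
state=q1 head=3 tape=000.[1]10   (q1,1)→(q1,1,left)
state=q1 head=2 tape=000[.]110   (q1,.)→(q1,1,stay)
state=q1 head=2 tape=000[1]110   (q1,1)→(q1,1,left)
state=q1 head=1 tape=00[0]1110   (q1,0)→(q2,.,left)
state=q2 head=0 tape=0[0].1110   (q2,0)→(qH,1,right)
state=qH head=1 tape=01[.]1110
The non-blank tape span at halt is 01.1110.

01.1110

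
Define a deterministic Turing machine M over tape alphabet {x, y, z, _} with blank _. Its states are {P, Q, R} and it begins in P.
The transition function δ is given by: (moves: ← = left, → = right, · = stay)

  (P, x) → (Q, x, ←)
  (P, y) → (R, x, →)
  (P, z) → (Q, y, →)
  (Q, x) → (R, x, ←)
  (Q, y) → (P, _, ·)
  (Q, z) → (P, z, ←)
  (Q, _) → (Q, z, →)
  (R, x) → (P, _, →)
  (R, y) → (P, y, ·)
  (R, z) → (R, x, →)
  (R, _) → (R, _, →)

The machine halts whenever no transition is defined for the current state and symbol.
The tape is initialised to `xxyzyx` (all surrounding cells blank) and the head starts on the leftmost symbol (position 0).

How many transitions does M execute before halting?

P | _[x]xyzyx_   read x → write x, move ←, go to Q
Q | [_]xxyzyx_   read _ → write z, move →, go to Q
Q | z[x]xyzyx_   read x → write x, move ←, go to R
R | [z]xxyzyx_   read z → write x, move →, go to R
R | x[x]xyzyx_   read x → write _, move →, go to P
P | x_[x]yzyx_   read x → write x, move ←, go to Q
Q | x[_]xyzyx_   read _ → write z, move →, go to Q
Q | xz[x]yzyx_   read x → write x, move ←, go to R
R | x[z]xyzyx_   read z → write x, move →, go to R
R | xx[x]yzyx_   read x → write _, move →, go to P
P | xx_[y]zyx_   read y → write x, move →, go to R
R | xx_x[z]yx_   read z → write x, move →, go to R
R | xx_xx[y]x_   read y → write y, move ·, go to P
P | xx_xx[y]x_   read y → write x, move →, go to R
R | xx_xxx[x]_   read x → write _, move →, go to P
P | xx_xxx_[_]
M halts after 15 transitions.

15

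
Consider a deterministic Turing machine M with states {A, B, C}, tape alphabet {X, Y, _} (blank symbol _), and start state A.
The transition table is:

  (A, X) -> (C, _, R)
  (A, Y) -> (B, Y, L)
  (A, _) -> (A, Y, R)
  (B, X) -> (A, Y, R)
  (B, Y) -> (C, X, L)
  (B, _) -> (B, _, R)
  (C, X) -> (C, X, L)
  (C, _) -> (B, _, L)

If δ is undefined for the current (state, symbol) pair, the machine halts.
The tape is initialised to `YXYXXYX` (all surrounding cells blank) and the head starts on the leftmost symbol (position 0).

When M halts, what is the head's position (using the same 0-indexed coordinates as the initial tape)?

2

A | __[Y]XYXXYX   read Y → write Y, move L, go to B
B | _[_]YXYXXYX   read _ → write _, move R, go to B
B | __[Y]XYXXYX   read Y → write X, move L, go to C
C | _[_]XXYXXYX   read _ → write _, move L, go to B
B | [_]_XXYXXYX   read _ → write _, move R, go to B
B | _[_]XXYXXYX   read _ → write _, move R, go to B
B | __[X]XYXXYX   read X → write Y, move R, go to A
A | __Y[X]YXXYX   read X → write _, move R, go to C
C | __Y_[Y]XXYX
At halt the head is at cell 2.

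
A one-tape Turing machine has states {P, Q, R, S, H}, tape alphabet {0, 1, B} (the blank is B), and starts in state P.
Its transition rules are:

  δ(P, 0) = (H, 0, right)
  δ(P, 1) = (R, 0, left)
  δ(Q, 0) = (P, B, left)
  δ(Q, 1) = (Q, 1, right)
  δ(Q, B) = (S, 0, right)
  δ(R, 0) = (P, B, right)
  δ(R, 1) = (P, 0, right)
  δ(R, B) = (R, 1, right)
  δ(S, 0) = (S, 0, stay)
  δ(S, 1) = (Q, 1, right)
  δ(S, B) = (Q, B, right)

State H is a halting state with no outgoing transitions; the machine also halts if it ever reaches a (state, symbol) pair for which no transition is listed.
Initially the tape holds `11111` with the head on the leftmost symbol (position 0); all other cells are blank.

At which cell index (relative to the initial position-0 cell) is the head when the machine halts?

5

state=P head=0 tape=B[1]1111B   (P,1)→(R,0,left)
state=R head=-1 tape=[B]01111B   (R,B)→(R,1,right)
state=R head=0 tape=1[0]1111B   (R,0)→(P,B,right)
state=P head=1 tape=1B[1]111B   (P,1)→(R,0,left)
state=R head=0 tape=1[B]0111B   (R,B)→(R,1,right)
state=R head=1 tape=11[0]111B   (R,0)→(P,B,right)
state=P head=2 tape=11B[1]11B   (P,1)→(R,0,left)
state=R head=1 tape=11[B]011B   (R,B)→(R,1,right)
state=R head=2 tape=111[0]11B   (R,0)→(P,B,right)
state=P head=3 tape=111B[1]1B   (P,1)→(R,0,left)
state=R head=2 tape=111[B]01B   (R,B)→(R,1,right)
state=R head=3 tape=1111[0]1B   (R,0)→(P,B,right)
state=P head=4 tape=1111B[1]B   (P,1)→(R,0,left)
state=R head=3 tape=1111[B]0B   (R,B)→(R,1,right)
state=R head=4 tape=11111[0]B   (R,0)→(P,B,right)
state=P head=5 tape=11111B[B]
At halt the head is at cell 5.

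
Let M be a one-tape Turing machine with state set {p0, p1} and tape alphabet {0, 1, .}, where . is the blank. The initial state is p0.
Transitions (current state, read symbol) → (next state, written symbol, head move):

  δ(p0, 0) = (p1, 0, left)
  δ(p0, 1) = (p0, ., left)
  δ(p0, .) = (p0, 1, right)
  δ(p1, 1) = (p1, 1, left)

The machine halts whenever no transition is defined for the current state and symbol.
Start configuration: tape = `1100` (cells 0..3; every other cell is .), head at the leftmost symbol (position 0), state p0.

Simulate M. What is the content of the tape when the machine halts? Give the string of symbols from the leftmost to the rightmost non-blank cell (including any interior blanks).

p0 | ...[1]100   read 1 → write ., move left, go to p0
p0 | ..[.].100   read . → write 1, move right, go to p0
p0 | ..1[.]100   read . → write 1, move right, go to p0
p0 | ..11[1]00   read 1 → write ., move left, go to p0
p0 | ..1[1].00   read 1 → write ., move left, go to p0
p0 | ..[1]..00   read 1 → write ., move left, go to p0
p0 | .[.]...00   read . → write 1, move right, go to p0
p0 | .1[.]..00   read . → write 1, move right, go to p0
p0 | .11[.].00   read . → write 1, move right, go to p0
p0 | .111[.]00   read . → write 1, move right, go to p0
p0 | .1111[0]0   read 0 → write 0, move left, go to p1
p1 | .111[1]00   read 1 → write 1, move left, go to p1
p1 | .11[1]100   read 1 → write 1, move left, go to p1
p1 | .1[1]1100   read 1 → write 1, move left, go to p1
p1 | .[1]11100   read 1 → write 1, move left, go to p1
p1 | [.]111100
The non-blank tape span at halt is 111100.

111100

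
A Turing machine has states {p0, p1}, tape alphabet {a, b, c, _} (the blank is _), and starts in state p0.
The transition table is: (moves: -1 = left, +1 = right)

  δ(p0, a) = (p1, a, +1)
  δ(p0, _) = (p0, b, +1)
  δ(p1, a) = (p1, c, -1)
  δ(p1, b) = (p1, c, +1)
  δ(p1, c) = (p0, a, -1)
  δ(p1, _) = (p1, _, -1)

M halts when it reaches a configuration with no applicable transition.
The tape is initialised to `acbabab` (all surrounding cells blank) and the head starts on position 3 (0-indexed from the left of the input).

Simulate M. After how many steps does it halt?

9

p0 | acb[a]bab   read a → write a, move +1, go to p1
p1 | acba[b]ab   read b → write c, move +1, go to p1
p1 | acbac[a]b   read a → write c, move -1, go to p1
p1 | acba[c]cb   read c → write a, move -1, go to p0
p0 | acb[a]acb   read a → write a, move +1, go to p1
p1 | acba[a]cb   read a → write c, move -1, go to p1
p1 | acb[a]ccb   read a → write c, move -1, go to p1
p1 | ac[b]cccb   read b → write c, move +1, go to p1
p1 | acc[c]ccb   read c → write a, move -1, go to p0
p0 | ac[c]accb
M halts after 9 transitions.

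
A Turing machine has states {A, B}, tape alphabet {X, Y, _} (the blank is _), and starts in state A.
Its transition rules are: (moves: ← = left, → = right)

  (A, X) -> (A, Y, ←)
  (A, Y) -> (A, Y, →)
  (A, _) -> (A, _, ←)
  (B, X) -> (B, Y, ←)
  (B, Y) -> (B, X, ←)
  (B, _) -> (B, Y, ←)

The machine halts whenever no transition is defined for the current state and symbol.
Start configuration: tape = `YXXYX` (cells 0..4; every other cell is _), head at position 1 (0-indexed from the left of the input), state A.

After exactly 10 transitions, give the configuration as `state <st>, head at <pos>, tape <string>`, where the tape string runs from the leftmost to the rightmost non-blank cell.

A | Y[X]XYX_   read X → write Y, move ←, go to A
A | [Y]YXYX_   read Y → write Y, move →, go to A
A | Y[Y]XYX_   read Y → write Y, move →, go to A
A | YY[X]YX_   read X → write Y, move ←, go to A
A | Y[Y]YYX_   read Y → write Y, move →, go to A
A | YY[Y]YX_   read Y → write Y, move →, go to A
A | YYY[Y]X_   read Y → write Y, move →, go to A
A | YYYY[X]_   read X → write Y, move ←, go to A
A | YYY[Y]Y_   read Y → write Y, move →, go to A
A | YYYY[Y]_   read Y → write Y, move →, go to A
A | YYYYY[_]
After 10 steps: state A, head at 5, tape YYYYY.

state A, head at 5, tape YYYYY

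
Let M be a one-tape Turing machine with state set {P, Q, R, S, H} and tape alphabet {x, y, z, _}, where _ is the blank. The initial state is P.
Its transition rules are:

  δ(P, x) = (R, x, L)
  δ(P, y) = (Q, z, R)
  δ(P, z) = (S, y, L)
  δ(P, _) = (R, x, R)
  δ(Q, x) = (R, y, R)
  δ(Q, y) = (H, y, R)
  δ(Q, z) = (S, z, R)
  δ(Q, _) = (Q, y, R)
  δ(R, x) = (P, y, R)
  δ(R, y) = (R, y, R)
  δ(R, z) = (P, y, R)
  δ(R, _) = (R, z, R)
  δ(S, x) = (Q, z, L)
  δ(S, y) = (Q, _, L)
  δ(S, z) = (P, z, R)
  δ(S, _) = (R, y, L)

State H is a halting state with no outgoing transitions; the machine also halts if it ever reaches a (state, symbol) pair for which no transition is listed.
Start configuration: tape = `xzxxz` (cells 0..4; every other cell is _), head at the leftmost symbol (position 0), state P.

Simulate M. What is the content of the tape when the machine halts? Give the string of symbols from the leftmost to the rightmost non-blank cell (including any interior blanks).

state=P head=0 tape=_[x]zxxz   (P,x)→(R,x,L)
state=R head=-1 tape=[_]xzxxz   (R,_)→(R,z,R)
state=R head=0 tape=z[x]zxxz   (R,x)→(P,y,R)
state=P head=1 tape=zy[z]xxz   (P,z)→(S,y,L)
state=S head=0 tape=z[y]yxxz   (S,y)→(Q,_,L)
state=Q head=-1 tape=[z]_yxxz   (Q,z)→(S,z,R)
state=S head=0 tape=z[_]yxxz   (S,_)→(R,y,L)
state=R head=-1 tape=[z]yyxxz   (R,z)→(P,y,R)
state=P head=0 tape=y[y]yxxz   (P,y)→(Q,z,R)
state=Q head=1 tape=yz[y]xxz   (Q,y)→(H,y,R)
state=H head=2 tape=yzy[x]xz
The non-blank tape span at halt is yzyxxz.

yzyxxz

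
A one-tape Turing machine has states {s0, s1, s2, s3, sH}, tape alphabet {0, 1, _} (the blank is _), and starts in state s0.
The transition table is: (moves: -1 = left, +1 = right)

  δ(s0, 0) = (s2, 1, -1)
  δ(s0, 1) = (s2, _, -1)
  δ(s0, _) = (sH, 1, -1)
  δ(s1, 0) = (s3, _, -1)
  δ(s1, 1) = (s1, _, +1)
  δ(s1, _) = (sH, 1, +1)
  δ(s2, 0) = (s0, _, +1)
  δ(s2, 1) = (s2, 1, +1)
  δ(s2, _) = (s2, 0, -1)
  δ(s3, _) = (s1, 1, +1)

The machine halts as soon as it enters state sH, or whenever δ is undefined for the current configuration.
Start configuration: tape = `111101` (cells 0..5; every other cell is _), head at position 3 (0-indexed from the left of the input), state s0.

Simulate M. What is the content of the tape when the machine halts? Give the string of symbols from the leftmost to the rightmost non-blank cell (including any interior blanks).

111_11

s0 | 111[1]01   read 1 → write _, move -1, go to s2
s2 | 11[1]_01   read 1 → write 1, move +1, go to s2
s2 | 111[_]01   read _ → write 0, move -1, go to s2
s2 | 11[1]001   read 1 → write 1, move +1, go to s2
s2 | 111[0]01   read 0 → write _, move +1, go to s0
s0 | 111_[0]1   read 0 → write 1, move -1, go to s2
s2 | 111[_]11   read _ → write 0, move -1, go to s2
s2 | 11[1]011   read 1 → write 1, move +1, go to s2
s2 | 111[0]11   read 0 → write _, move +1, go to s0
s0 | 111_[1]1   read 1 → write _, move -1, go to s2
s2 | 111[_]_1   read _ → write 0, move -1, go to s2
s2 | 11[1]0_1   read 1 → write 1, move +1, go to s2
s2 | 111[0]_1   read 0 → write _, move +1, go to s0
s0 | 111_[_]1   read _ → write 1, move -1, go to sH
sH | 111[_]11
The non-blank tape span at halt is 111_11.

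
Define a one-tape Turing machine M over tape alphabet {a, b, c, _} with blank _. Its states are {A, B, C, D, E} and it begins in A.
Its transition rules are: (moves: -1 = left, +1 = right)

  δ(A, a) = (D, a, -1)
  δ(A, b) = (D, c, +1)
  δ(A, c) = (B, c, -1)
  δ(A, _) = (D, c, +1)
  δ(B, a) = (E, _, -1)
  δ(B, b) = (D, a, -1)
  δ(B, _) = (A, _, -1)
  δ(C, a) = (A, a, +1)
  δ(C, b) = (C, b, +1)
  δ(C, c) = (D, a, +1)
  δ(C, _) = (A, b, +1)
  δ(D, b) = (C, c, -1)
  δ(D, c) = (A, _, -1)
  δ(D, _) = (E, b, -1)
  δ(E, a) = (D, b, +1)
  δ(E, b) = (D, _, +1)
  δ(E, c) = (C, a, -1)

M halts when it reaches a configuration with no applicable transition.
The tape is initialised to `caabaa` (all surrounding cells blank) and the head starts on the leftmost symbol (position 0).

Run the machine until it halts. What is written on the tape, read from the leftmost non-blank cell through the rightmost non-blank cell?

A | ______[c]aabaa   read c → write c, move -1, go to B
B | _____[_]caabaa   read _ → write _, move -1, go to A
A | ____[_]_caabaa   read _ → write c, move +1, go to D
D | ____c[_]caabaa   read _ → write b, move -1, go to E
E | ____[c]bcaabaa   read c → write a, move -1, go to C
C | ___[_]abcaabaa   read _ → write b, move +1, go to A
A | ___b[a]bcaabaa   read a → write a, move -1, go to D
D | ___[b]abcaabaa   read b → write c, move -1, go to C
C | __[_]cabcaabaa   read _ → write b, move +1, go to A
A | __b[c]abcaabaa   read c → write c, move -1, go to B
B | __[b]cabcaabaa   read b → write a, move -1, go to D
D | _[_]acabcaabaa   read _ → write b, move -1, go to E
E | [_]bacabcaabaa
The non-blank tape span at halt is bacabcaabaa.

bacabcaabaa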